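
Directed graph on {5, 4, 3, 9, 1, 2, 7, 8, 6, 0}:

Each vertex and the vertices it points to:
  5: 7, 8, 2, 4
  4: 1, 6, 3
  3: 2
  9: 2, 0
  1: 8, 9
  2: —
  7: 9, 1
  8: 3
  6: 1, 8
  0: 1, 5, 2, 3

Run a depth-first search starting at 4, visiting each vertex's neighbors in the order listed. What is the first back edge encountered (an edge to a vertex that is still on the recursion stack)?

DFS from 4 (visiting each vertex's neighbors in the order listed); mark gray on enter, black on exit:
4 gray
  1 gray
    8 gray
      3 gray
        2 gray
        2 black
      3 black
    8 black
    9 gray
      9→2: 2 black — skip
      0 gray
        0→1: 1 is gray → back edge
First back edge: 0 → 1.

0→1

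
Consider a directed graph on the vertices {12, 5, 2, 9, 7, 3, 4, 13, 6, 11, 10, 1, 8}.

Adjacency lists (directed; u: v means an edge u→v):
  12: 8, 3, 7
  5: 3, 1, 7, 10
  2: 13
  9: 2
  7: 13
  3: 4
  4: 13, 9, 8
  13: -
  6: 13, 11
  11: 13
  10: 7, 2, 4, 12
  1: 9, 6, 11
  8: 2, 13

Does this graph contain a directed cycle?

No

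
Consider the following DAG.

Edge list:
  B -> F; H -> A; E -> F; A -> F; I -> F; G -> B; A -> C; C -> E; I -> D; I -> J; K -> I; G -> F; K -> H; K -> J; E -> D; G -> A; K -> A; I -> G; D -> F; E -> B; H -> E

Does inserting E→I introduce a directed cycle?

Yes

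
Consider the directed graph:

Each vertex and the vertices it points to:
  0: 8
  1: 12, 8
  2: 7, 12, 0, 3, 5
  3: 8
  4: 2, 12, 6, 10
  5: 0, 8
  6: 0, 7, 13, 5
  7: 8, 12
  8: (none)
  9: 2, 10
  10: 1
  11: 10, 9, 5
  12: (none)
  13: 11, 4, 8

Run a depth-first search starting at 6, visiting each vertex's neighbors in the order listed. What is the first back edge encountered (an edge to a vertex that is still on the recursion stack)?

4→6

DFS from 6 (visiting each vertex's neighbors in the order listed); mark gray on enter, black on exit:
6 gray
  0 gray
    8 gray
    8 black
  0 black
  7 gray
    7→8: 8 black — skip
    12 gray
    12 black
  7 black
  13 gray
    11 gray
      10 gray
        1 gray
          1→12: 12 black — skip
          1→8: 8 black — skip
        1 black
      10 black
      9 gray
        2 gray
          2→7: 7 black — skip
          2→12: 12 black — skip
          2→0: 0 black — skip
          3 gray
            3→8: 8 black — skip
          3 black
          5 gray
            5→0: 0 black — skip
            5→8: 8 black — skip
          5 black
        2 black
        9→10: 10 black — skip
      9 black
      11→5: 5 black — skip
    11 black
    4 gray
      4→2: 2 black — skip
      4→12: 12 black — skip
      4→6: 6 is gray → back edge
First back edge: 4 → 6.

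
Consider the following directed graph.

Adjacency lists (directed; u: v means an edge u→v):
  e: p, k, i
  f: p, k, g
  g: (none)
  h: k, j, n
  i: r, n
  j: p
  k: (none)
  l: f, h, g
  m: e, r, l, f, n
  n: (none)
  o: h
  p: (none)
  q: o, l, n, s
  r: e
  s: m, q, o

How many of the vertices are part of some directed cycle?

A vertex is on a directed cycle iff it belongs to a strongly connected component of size ≥ 2 (or has a self-loop).
The vertices on cycles are {e, i, q, r, s} — 5 in total.

5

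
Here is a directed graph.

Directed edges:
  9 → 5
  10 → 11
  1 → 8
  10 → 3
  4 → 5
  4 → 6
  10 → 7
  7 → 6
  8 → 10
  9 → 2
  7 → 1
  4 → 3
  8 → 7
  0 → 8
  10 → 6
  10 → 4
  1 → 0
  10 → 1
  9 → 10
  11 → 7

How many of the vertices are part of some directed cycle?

6

A vertex is on a directed cycle iff it belongs to a strongly connected component of size ≥ 2 (or has a self-loop).
The vertices on cycles are {0, 1, 7, 8, 10, 11} — 6 in total.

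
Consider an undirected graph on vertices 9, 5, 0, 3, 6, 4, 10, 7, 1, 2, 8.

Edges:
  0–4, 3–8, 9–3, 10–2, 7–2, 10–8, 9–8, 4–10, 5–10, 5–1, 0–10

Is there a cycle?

Yes

DFS, tracking each vertex's parent; an edge to a visited non-parent vertex closes a cycle.
Start from 4:
visit 4 (parent –)
  visit 10 (parent 4)
    visit 5 (parent 10)
      5–10: parent, skip
      visit 1 (parent 5)
        1–5: parent, skip
    10–4: parent, skip
    visit 8 (parent 10)
      8–10: parent, skip
      visit 3 (parent 8)
        visit 9 (parent 3)
          9–3: parent, skip
          9–8: 8 visited and ≠ parent → cycle
Cycle: 8 – 3 – 9 – 8.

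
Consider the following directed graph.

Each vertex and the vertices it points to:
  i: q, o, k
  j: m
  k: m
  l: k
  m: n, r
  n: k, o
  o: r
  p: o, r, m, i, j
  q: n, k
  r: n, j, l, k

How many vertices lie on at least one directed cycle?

7

A vertex is on a directed cycle iff it belongs to a strongly connected component of size ≥ 2 (or has a self-loop).
The vertices on cycles are {j, k, l, m, n, o, r} — 7 in total.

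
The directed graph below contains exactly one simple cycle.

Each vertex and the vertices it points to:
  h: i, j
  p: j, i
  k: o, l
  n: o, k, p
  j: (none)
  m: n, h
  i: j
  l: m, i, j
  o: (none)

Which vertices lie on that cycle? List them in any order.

DFS with gray/black marking from m:
m gray
  n gray
    o gray
    o black
    k gray
      k→o: o black — skip
      l gray
        l→m: m is gray → back edge
Back edge closes the cycle m → n → k → l → m; its vertices are {k, l, m, n}.

k, l, m, n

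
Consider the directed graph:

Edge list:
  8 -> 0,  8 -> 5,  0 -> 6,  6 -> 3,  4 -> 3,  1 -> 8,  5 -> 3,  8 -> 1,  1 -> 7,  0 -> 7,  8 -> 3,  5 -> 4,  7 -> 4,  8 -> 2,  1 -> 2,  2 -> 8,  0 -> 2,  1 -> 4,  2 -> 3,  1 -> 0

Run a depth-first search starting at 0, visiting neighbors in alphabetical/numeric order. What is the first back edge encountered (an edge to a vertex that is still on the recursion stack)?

DFS from 0 (visiting neighbors in alphabetical/numeric order); mark gray on enter, black on exit:
0 gray
  2 gray
    3 gray
    3 black
    8 gray
      8→0: 0 is gray → back edge
First back edge: 8 → 0.

8->0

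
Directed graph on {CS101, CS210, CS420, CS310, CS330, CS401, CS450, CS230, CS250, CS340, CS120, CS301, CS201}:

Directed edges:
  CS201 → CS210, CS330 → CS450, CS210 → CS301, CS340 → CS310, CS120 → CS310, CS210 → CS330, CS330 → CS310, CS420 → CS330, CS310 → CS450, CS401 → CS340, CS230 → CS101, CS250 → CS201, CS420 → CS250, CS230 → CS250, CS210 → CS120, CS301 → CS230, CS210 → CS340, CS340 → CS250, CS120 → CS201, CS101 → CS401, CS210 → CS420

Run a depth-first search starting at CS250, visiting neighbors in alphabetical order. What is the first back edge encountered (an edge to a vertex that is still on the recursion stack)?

DFS from CS250 (visiting neighbors in alphabetical order); mark gray on enter, black on exit:
CS250 gray
  CS201 gray
    CS210 gray
      CS120 gray
        CS120→CS201: CS201 is gray → back edge
First back edge: CS120 → CS201.

CS120->CS201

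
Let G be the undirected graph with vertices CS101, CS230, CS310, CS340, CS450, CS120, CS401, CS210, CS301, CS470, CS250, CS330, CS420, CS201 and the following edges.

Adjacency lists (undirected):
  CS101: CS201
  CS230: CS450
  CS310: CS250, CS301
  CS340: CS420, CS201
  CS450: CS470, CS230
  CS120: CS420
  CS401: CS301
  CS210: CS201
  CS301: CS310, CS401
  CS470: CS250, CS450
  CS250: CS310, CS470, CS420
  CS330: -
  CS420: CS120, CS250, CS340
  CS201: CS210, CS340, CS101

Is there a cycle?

No

DFS, tracking each vertex's parent; an edge to a visited non-parent vertex closes a cycle.
Start from CS101:
visit CS101 (parent –)
  visit CS201 (parent CS101)
    visit CS210 (parent CS201)
      CS210–CS201: parent, skip
    visit CS340 (parent CS201)
      visit CS420 (parent CS340)
        visit CS120 (parent CS420)
          CS120–CS420: parent, skip
        visit CS250 (parent CS420)
          visit CS310 (parent CS250)
            CS310–CS250: parent, skip
            visit CS301 (parent CS310)
              CS301–CS310: parent, skip
              visit CS401 (parent CS301)
                CS401–CS301: parent, skip
          visit CS470 (parent CS250)
            CS470–CS250: parent, skip
            visit CS450 (parent CS470)
              CS450–CS470: parent, skip
              visit CS230 (parent CS450)
                CS230–CS450: parent, skip
          CS250–CS420: parent, skip
        CS420–CS340: parent, skip
      CS340–CS201: parent, skip
    CS201–CS101: parent, skip
visit CS330 (parent –)
No non-parent visited neighbor found — the graph is a forest.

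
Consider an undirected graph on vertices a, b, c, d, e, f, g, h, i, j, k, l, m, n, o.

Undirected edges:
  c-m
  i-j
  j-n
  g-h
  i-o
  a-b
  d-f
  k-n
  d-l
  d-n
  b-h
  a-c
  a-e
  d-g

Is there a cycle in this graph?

DFS, tracking each vertex's parent; an edge to a visited non-parent vertex closes a cycle.
Start from c:
visit c (parent –)
  visit m (parent c)
    m–c: parent, skip
  visit a (parent c)
    visit b (parent a)
      visit h (parent b)
        visit g (parent h)
          visit d (parent g)
            d–g: parent, skip
            visit n (parent d)
              n–d: parent, skip
              visit j (parent n)
                j–n: parent, skip
                visit i (parent j)
                  i–j: parent, skip
                  visit o (parent i)
                    o–i: parent, skip
              visit k (parent n)
                k–n: parent, skip
            visit l (parent d)
              l–d: parent, skip
            visit f (parent d)
              f–d: parent, skip
          g–h: parent, skip
        h–b: parent, skip
      b–a: parent, skip
    visit e (parent a)
      e–a: parent, skip
    a–c: parent, skip
No non-parent visited neighbor found — the graph is a forest.

No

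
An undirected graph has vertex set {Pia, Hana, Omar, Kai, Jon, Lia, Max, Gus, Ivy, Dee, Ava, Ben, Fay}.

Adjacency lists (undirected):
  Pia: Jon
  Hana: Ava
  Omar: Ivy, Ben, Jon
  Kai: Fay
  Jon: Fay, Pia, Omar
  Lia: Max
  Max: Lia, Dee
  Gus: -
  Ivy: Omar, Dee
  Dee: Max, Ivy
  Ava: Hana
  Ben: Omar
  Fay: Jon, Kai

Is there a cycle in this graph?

DFS, tracking each vertex's parent; an edge to a visited non-parent vertex closes a cycle.
Start from Omar:
visit Omar (parent –)
  visit Ivy (parent Omar)
    Ivy–Omar: parent, skip
    visit Dee (parent Ivy)
      visit Max (parent Dee)
        visit Lia (parent Max)
          Lia–Max: parent, skip
        Max–Dee: parent, skip
      Dee–Ivy: parent, skip
  visit Ben (parent Omar)
    Ben–Omar: parent, skip
  visit Jon (parent Omar)
    visit Fay (parent Jon)
      Fay–Jon: parent, skip
      visit Kai (parent Fay)
        Kai–Fay: parent, skip
    visit Pia (parent Jon)
      Pia–Jon: parent, skip
    Jon–Omar: parent, skip
visit Hana (parent –)
  visit Ava (parent Hana)
    Ava–Hana: parent, skip
visit Gus (parent –)
No non-parent visited neighbor found — the graph is a forest.

No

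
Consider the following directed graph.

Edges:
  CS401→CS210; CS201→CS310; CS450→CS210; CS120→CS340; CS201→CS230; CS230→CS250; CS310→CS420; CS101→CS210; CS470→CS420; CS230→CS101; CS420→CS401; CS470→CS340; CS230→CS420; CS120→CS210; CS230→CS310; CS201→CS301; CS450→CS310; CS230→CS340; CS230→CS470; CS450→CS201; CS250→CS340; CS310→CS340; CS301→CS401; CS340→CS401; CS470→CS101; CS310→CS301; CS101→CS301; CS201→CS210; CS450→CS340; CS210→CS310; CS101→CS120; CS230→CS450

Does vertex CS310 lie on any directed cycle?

Yes

CS310 is on a cycle iff CS310 can reach itself via ≥1 edge.
CS310 → CS420 → CS401 → CS210 → CS310 — yes.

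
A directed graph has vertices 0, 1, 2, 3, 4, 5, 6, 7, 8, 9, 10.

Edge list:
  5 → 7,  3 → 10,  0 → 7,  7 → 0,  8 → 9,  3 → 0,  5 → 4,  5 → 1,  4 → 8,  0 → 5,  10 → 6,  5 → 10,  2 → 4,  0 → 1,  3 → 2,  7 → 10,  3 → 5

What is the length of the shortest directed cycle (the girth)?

For each vertex v, BFS finds the shortest path from v back to v.
The shortest such closed walk is 7 → 0 → 7, length 2.

2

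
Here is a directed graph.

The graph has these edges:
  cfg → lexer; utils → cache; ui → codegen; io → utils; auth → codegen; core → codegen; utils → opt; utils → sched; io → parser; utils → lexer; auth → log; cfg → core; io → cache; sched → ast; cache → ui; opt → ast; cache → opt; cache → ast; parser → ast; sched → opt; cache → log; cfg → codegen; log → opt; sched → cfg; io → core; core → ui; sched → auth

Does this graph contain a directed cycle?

No

DFS with white/gray/black marking, starting from cache:
cache gray
  opt gray
    ast gray
    ast black
  opt black
  cache→ast: ast black — skip
  log gray
    log→opt: opt black — skip
  log black
  ui gray
    codegen gray
    codegen black
  ui black
cache black
core gray
  core→codegen: codegen black — skip
  core→ui: ui black — skip
core black
sched gray
  cfg gray
    cfg→codegen: codegen black — skip
    lexer gray
    lexer black
    cfg→core: core black — skip
  cfg black
  auth gray
    auth→codegen: codegen black — skip
    auth→log: log black — skip
  auth black
  sched→opt: opt black — skip
  sched→ast: ast black — skip
sched black
utils gray
  utils→lexer: lexer black — skip
  utils→sched: sched black — skip
  utils→opt: opt black — skip
  utils→cache: cache black — skip
utils black
io gray
  io→cache: cache black — skip
  io→core: core black — skip
  parser gray
    parser→ast: ast black — skip
  parser black
  io→utils: utils black — skip
io black
Every edge goes to a white or black vertex — no back edge, so the graph is acyclic.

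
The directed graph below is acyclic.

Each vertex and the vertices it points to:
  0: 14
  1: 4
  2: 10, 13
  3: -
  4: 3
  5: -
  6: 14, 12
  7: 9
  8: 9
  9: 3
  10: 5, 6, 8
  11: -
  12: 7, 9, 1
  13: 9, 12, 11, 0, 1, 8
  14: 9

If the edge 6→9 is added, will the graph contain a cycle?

No

Adding 6→9 creates a cycle iff 9 can already reach 6.
Explore from 9: no path reaches 6. The graph stays acyclic.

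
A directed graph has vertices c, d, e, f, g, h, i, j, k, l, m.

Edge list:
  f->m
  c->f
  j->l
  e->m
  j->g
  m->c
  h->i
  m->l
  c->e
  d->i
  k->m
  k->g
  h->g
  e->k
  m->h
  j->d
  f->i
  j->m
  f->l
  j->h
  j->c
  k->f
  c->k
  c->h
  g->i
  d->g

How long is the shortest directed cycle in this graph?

3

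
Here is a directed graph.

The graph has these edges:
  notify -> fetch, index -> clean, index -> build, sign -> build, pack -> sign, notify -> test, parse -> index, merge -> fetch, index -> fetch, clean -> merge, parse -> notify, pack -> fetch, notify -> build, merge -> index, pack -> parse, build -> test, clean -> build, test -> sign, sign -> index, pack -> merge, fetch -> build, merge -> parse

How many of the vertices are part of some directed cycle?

9

A vertex is on a directed cycle iff it belongs to a strongly connected component of size ≥ 2 (or has a self-loop).
The vertices on cycles are {sign, test, build, clean, fetch, index, merge, parse, notify} — 9 in total.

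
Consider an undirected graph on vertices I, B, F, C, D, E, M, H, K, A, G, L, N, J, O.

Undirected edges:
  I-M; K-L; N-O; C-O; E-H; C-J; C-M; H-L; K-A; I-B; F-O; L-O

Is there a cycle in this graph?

No

DFS, tracking each vertex's parent; an edge to a visited non-parent vertex closes a cycle.
Start from F:
visit F (parent –)
  visit O (parent F)
    visit L (parent O)
      L–O: parent, skip
      visit H (parent L)
        visit E (parent H)
          E–H: parent, skip
        H–L: parent, skip
      visit K (parent L)
        visit A (parent K)
          A–K: parent, skip
        K–L: parent, skip
    visit C (parent O)
      visit J (parent C)
        J–C: parent, skip
      visit M (parent C)
        M–C: parent, skip
        visit I (parent M)
          I–M: parent, skip
          visit B (parent I)
            B–I: parent, skip
      C–O: parent, skip
    visit N (parent O)
      N–O: parent, skip
    O–F: parent, skip
visit D (parent –)
visit G (parent –)
No non-parent visited neighbor found — the graph is a forest.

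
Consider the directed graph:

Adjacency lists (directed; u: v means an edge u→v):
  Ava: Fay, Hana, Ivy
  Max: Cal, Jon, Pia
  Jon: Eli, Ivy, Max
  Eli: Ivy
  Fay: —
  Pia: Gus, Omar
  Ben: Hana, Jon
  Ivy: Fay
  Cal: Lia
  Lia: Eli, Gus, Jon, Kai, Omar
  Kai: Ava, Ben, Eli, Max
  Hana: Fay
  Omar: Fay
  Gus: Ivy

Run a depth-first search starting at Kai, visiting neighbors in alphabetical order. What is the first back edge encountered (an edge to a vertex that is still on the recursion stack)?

Lia->Jon

DFS from Kai (visiting neighbors in alphabetical order); mark gray on enter, black on exit:
Kai gray
  Ava gray
    Fay gray
    Fay black
    Hana gray
      Hana→Fay: Fay black — skip
    Hana black
    Ivy gray
      Ivy→Fay: Fay black — skip
    Ivy black
  Ava black
  Ben gray
    Ben→Hana: Hana black — skip
    Jon gray
      Eli gray
        Eli→Ivy: Ivy black — skip
      Eli black
      Jon→Ivy: Ivy black — skip
      Max gray
        Cal gray
          Lia gray
            Lia→Eli: Eli black — skip
            Gus gray
              Gus→Ivy: Ivy black — skip
            Gus black
            Lia→Jon: Jon is gray → back edge
First back edge: Lia → Jon.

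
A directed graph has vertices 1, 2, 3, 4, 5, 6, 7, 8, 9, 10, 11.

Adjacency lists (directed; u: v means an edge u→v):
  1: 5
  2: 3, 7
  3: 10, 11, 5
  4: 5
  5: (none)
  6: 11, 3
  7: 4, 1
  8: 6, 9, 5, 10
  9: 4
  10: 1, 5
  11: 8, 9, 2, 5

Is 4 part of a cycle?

4 lies on a cycle iff there is a path from 4 back to itself.
Exploring from 4, it never reaches itself; equivalently, its strongly connected component is a singleton.

No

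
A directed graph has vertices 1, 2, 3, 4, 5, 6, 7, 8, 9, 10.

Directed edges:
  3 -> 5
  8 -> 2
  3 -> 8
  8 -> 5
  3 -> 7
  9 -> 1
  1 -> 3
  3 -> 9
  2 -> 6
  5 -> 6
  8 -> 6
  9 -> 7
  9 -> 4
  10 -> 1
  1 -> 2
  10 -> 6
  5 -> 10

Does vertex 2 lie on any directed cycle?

No

2 lies on a cycle iff there is a path from 2 back to itself.
Exploring from 2, it never reaches itself; equivalently, its strongly connected component is a singleton.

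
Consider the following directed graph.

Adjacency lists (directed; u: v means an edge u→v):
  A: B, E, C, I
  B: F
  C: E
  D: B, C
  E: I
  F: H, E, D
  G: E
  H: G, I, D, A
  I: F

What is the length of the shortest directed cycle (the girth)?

3

For each vertex v, BFS finds the shortest path from v back to v.
The shortest such closed walk is H → I → F → H, length 3.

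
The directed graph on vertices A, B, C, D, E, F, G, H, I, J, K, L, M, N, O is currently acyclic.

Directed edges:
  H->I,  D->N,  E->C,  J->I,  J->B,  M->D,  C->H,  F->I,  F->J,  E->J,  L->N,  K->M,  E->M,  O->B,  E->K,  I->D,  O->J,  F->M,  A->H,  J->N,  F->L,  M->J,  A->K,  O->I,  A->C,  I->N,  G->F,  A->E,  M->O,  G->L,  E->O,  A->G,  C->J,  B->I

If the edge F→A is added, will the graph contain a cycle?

Adding F→A creates a cycle iff A can already reach F.
Path from A: A → G → F.
So A → … → F → A is a cycle.

Yes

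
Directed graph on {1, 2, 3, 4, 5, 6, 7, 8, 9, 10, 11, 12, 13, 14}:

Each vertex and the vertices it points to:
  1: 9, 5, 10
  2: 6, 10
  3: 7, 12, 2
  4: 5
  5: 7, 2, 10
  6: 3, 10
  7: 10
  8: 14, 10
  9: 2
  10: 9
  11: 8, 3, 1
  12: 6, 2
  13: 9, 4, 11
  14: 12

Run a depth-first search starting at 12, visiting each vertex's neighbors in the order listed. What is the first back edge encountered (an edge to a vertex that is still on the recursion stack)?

2->6

DFS from 12 (visiting each vertex's neighbors in the order listed); mark gray on enter, black on exit:
12 gray
  6 gray
    3 gray
      7 gray
        10 gray
          9 gray
            2 gray
              2→6: 6 is gray → back edge
First back edge: 2 → 6.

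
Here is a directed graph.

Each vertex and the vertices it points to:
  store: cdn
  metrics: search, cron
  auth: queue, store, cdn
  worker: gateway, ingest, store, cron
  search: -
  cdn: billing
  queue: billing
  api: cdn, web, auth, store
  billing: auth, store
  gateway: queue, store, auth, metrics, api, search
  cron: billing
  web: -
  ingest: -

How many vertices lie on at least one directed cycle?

A vertex is on a directed cycle iff it belongs to a strongly connected component of size ≥ 2 (or has a self-loop).
The vertices on cycles are {cdn, auth, queue, store, billing} — 5 in total.

5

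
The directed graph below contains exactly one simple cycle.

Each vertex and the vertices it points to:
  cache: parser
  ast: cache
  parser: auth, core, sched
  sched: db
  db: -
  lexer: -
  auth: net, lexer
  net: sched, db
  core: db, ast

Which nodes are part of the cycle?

DFS with gray/black marking from parser:
parser gray
  auth gray
    net gray
      sched gray
        db gray
        db black
      sched black
      net→db: db black — skip
    net black
    lexer gray
    lexer black
  auth black
  core gray
    core→db: db black — skip
    ast gray
      cache gray
        cache→parser: parser is gray → back edge
Back edge closes the cycle parser → core → ast → cache → parser; its vertices are {ast, core, cache, parser}.

ast, core, cache, parser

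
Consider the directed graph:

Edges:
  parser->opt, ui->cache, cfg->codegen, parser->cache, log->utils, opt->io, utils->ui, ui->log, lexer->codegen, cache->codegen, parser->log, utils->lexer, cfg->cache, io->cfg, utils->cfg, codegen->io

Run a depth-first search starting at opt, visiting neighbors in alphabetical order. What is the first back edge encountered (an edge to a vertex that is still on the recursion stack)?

codegen→io

DFS from opt (visiting neighbors in alphabetical order); mark gray on enter, black on exit:
opt gray
  io gray
    cfg gray
      cache gray
        codegen gray
          codegen→io: io is gray → back edge
First back edge: codegen → io.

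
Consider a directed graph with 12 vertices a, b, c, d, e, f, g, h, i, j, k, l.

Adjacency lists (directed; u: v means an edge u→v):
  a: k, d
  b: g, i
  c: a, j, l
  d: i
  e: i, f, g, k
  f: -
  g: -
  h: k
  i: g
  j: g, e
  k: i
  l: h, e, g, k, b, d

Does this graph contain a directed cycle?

DFS with white/gray/black marking, starting from j:
j gray
  g gray
  g black
  e gray
    i gray
      i→g: g black — skip
    i black
    f gray
    f black
    e→g: g black — skip
    k gray
      k→i: i black — skip
    k black
  e black
j black
a gray
  a→k: k black — skip
  d gray
    d→i: i black — skip
  d black
a black
b gray
  b→g: g black — skip
  b→i: i black — skip
b black
c gray
  c→a: a black — skip
  c→j: j black — skip
  l gray
    h gray
      h→k: k black — skip
    h black
    l→e: e black — skip
    l→g: g black — skip
    l→k: k black — skip
    l→b: b black — skip
    l→d: d black — skip
  l black
c black
Every edge goes to a white or black vertex — no back edge, so the graph is acyclic.

No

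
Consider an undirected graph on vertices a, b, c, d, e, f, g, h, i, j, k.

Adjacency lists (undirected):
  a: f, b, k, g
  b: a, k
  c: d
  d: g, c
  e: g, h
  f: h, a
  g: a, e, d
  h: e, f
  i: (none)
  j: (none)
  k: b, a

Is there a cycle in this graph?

Yes

DFS, tracking each vertex's parent; an edge to a visited non-parent vertex closes a cycle.
Start from g:
visit g (parent –)
  visit a (parent g)
    visit f (parent a)
      visit h (parent f)
        visit e (parent h)
          e–g: g visited and ≠ parent → cycle
Cycle: g – a – f – h – e – g.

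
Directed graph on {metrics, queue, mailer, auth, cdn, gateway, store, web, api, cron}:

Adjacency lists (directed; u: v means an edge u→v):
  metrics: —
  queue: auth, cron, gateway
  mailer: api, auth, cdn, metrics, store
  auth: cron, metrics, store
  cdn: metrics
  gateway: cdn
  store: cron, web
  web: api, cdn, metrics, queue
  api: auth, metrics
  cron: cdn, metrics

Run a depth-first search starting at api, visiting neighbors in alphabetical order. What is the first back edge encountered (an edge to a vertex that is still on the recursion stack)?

DFS from api (visiting neighbors in alphabetical order); mark gray on enter, black on exit:
api gray
  auth gray
    cron gray
      cdn gray
        metrics gray
        metrics black
      cdn black
      cron→metrics: metrics black — skip
    cron black
    auth→metrics: metrics black — skip
    store gray
      store→cron: cron black — skip
      web gray
        web→api: api is gray → back edge
First back edge: web → api.

web->api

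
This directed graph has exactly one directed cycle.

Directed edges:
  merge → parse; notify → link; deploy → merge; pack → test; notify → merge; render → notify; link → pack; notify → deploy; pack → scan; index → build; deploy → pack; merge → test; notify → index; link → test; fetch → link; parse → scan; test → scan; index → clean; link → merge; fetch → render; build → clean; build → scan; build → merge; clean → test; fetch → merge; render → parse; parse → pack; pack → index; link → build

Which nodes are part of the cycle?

pack, build, index, merge, parse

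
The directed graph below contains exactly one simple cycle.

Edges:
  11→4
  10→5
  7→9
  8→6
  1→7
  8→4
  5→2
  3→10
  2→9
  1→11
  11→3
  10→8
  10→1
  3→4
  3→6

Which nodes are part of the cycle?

DFS with gray/black marking from 10:
10 gray
  1 gray
    11 gray
      4 gray
      4 black
      3 gray
        3→10: 10 is gray → back edge
Back edge closes the cycle 10 → 1 → 11 → 3 → 10; its vertices are {1, 3, 10, 11}.

1, 3, 10, 11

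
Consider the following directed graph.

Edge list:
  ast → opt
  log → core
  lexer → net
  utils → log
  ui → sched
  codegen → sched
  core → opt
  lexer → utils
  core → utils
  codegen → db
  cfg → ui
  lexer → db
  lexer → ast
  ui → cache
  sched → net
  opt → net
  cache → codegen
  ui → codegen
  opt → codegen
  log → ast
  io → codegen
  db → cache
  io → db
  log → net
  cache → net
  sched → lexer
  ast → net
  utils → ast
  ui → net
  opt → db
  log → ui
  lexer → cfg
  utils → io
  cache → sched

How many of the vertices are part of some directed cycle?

13

A vertex is on a directed cycle iff it belongs to a strongly connected component of size ≥ 2 (or has a self-loop).
The vertices on cycles are {db, io, ui, ast, cfg, log, opt, core, cache, lexer, sched, utils, codegen} — 13 in total.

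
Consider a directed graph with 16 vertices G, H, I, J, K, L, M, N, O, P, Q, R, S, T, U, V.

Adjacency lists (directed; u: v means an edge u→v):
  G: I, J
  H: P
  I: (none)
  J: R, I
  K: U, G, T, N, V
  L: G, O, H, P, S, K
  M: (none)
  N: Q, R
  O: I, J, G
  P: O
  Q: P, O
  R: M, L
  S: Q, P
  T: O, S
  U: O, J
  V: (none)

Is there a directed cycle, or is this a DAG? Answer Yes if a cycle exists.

Yes

DFS with white/gray/black marking, starting from K:
K gray
  U gray
    O gray
      I gray
      I black
      J gray
        R gray
          M gray
          M black
          L gray
            G gray
              G→I: I black — skip
              G→J: J is gray → back edge
Back edge found, so a cycle exists: J → R → L → G → J.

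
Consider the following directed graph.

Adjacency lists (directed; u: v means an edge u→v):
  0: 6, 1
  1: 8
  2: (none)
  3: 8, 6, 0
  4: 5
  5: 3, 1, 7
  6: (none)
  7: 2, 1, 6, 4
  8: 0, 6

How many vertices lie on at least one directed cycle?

6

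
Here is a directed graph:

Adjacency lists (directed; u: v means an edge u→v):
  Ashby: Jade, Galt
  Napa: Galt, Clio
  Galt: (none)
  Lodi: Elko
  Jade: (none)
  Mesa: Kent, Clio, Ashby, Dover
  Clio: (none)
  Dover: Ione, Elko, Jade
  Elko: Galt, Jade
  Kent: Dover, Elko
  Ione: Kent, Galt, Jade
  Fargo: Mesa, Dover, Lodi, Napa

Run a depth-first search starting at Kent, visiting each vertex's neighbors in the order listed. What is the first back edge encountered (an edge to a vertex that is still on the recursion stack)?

DFS from Kent (visiting each vertex's neighbors in the order listed); mark gray on enter, black on exit:
Kent gray
  Dover gray
    Ione gray
      Ione→Kent: Kent is gray → back edge
First back edge: Ione → Kent.

Ione->Kent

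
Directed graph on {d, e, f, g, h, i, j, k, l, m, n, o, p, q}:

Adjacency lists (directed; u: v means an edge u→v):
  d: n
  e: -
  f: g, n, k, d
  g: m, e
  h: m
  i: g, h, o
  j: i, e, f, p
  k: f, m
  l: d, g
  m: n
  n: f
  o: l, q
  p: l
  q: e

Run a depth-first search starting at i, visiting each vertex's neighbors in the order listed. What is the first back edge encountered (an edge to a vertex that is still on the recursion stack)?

f->g

DFS from i (visiting each vertex's neighbors in the order listed); mark gray on enter, black on exit:
i gray
  g gray
    m gray
      n gray
        f gray
          f→g: g is gray → back edge
First back edge: f → g.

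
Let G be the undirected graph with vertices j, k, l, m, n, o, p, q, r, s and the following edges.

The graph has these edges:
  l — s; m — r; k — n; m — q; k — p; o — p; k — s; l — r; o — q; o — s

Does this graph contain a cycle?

Yes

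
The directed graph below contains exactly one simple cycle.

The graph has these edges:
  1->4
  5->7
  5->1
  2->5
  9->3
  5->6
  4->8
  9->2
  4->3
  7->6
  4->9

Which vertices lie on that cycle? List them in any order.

1, 2, 4, 5, 9

DFS with gray/black marking from 5:
5 gray
  6 gray
  6 black
  7 gray
    7→6: 6 black — skip
  7 black
  1 gray
    4 gray
      8 gray
      8 black
      3 gray
      3 black
      9 gray
        9→3: 3 black — skip
        2 gray
          2→5: 5 is gray → back edge
Back edge closes the cycle 5 → 1 → 4 → 9 → 2 → 5; its vertices are {1, 2, 4, 5, 9}.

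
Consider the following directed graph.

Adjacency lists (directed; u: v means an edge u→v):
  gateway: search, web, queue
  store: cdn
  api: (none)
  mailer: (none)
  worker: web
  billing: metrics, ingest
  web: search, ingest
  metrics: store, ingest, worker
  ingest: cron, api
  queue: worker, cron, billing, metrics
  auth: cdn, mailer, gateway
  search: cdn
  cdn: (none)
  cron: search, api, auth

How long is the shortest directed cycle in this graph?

For each vertex v, BFS finds the shortest path from v back to v.
The shortest such closed walk is queue → cron → auth → gateway → queue, length 4.

4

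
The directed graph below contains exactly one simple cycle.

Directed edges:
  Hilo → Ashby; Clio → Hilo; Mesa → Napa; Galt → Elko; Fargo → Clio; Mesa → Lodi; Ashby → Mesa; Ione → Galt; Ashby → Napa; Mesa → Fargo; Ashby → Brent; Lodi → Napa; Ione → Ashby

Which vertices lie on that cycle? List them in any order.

DFS with gray/black marking from Ashby:
Ashby gray
  Mesa gray
    Napa gray
    Napa black
    Lodi gray
      Lodi→Napa: Napa black — skip
    Lodi black
    Fargo gray
      Clio gray
        Hilo gray
          Hilo→Ashby: Ashby is gray → back edge
Back edge closes the cycle Ashby → Mesa → Fargo → Clio → Hilo → Ashby; its vertices are {Clio, Hilo, Mesa, Ashby, Fargo}.

Clio, Hilo, Mesa, Ashby, Fargo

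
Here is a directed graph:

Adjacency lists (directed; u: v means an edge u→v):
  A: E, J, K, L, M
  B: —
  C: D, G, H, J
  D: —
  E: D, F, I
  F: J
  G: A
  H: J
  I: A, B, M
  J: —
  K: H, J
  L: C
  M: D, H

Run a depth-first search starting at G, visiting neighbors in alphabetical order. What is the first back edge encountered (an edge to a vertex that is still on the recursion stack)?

DFS from G (visiting neighbors in alphabetical order); mark gray on enter, black on exit:
G gray
  A gray
    E gray
      D gray
      D black
      F gray
        J gray
        J black
      F black
      I gray
        I→A: A is gray → back edge
First back edge: I → A.

I→A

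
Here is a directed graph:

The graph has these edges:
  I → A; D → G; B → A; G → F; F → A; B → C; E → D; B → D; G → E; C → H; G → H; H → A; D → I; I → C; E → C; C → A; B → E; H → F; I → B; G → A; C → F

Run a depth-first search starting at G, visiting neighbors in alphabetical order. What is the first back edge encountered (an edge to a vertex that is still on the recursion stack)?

D->G

DFS from G (visiting neighbors in alphabetical order); mark gray on enter, black on exit:
G gray
  A gray
  A black
  E gray
    C gray
      C→A: A black — skip
      F gray
        F→A: A black — skip
      F black
      H gray
        H→A: A black — skip
        H→F: F black — skip
      H black
    C black
    D gray
      D→G: G is gray → back edge
First back edge: D → G.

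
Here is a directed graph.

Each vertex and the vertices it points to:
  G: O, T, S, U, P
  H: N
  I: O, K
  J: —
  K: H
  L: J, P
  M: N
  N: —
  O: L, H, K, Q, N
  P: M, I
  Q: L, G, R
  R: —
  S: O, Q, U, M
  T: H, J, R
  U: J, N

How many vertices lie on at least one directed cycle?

A vertex is on a directed cycle iff it belongs to a strongly connected component of size ≥ 2 (or has a self-loop).
The vertices on cycles are {G, I, L, O, P, Q, S} — 7 in total.

7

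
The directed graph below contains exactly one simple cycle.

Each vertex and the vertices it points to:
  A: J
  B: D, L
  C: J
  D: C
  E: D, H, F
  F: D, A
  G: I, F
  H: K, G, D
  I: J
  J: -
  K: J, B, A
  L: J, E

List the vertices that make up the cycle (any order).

DFS with gray/black marking from E:
E gray
  D gray
    C gray
      J gray
      J black
    C black
  D black
  H gray
    K gray
      K→J: J black — skip
      B gray
        B→D: D black — skip
        L gray
          L→J: J black — skip
          L→E: E is gray → back edge
Back edge closes the cycle E → H → K → B → L → E; its vertices are {B, E, H, K, L}.

B, E, H, K, L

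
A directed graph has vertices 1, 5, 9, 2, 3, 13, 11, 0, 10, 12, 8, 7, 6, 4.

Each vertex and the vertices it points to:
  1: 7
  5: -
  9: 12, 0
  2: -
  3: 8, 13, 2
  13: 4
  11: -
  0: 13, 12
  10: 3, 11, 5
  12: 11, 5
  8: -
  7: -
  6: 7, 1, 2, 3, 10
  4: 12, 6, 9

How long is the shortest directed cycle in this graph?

4

For each vertex v, BFS finds the shortest path from v back to v.
The shortest such closed walk is 4 → 6 → 3 → 13 → 4, length 4.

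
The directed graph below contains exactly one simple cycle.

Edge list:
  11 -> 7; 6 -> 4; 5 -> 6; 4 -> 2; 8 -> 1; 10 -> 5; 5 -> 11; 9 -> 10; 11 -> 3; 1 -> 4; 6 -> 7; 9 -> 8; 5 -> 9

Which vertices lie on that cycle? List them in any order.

5, 9, 10

DFS with gray/black marking from 5:
5 gray
  9 gray
    10 gray
      10→5: 5 is gray → back edge
Back edge closes the cycle 5 → 9 → 10 → 5; its vertices are {5, 9, 10}.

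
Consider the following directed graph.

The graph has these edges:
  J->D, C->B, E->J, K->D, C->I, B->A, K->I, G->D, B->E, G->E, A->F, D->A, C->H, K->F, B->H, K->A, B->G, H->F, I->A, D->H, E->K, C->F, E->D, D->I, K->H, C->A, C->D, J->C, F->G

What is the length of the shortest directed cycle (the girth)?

4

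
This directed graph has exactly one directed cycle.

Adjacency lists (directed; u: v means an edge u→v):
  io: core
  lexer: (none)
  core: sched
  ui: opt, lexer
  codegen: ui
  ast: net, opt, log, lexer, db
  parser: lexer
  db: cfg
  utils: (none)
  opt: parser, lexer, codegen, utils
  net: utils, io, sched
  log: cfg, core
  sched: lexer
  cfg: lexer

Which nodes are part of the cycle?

ui, opt, codegen

DFS with gray/black marking from opt:
opt gray
  parser gray
    lexer gray
    lexer black
  parser black
  opt→lexer: lexer black — skip
  codegen gray
    ui gray
      ui→opt: opt is gray → back edge
Back edge closes the cycle opt → codegen → ui → opt; its vertices are {ui, opt, codegen}.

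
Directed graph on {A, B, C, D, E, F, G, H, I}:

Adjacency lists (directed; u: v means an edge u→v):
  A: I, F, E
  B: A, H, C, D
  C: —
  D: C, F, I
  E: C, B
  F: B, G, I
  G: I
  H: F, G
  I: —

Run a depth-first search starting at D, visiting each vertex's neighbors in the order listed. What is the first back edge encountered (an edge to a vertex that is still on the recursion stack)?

A->F

DFS from D (visiting each vertex's neighbors in the order listed); mark gray on enter, black on exit:
D gray
  C gray
  C black
  F gray
    B gray
      A gray
        I gray
        I black
        A→F: F is gray → back edge
First back edge: A → F.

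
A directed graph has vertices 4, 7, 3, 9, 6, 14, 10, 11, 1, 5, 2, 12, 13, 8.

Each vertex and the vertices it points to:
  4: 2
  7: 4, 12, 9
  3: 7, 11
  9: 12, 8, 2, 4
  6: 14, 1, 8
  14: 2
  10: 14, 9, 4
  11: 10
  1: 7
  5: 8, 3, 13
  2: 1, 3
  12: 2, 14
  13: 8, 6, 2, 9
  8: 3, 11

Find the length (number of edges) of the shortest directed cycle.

For each vertex v, BFS finds the shortest path from v back to v.
The shortest such closed walk is 1 → 7 → 12 → 2 → 1, length 4.

4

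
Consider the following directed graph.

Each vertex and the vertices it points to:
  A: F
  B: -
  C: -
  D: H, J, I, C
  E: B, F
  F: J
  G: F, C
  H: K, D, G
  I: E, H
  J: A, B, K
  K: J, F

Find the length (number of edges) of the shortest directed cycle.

2

For each vertex v, BFS finds the shortest path from v back to v.
The shortest such closed walk is D → H → D, length 2.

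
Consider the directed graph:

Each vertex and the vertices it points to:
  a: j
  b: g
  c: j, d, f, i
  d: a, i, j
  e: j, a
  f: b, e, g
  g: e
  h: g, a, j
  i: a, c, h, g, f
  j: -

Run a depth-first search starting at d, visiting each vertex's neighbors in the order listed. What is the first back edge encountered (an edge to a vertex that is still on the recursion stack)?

c->d

DFS from d (visiting each vertex's neighbors in the order listed); mark gray on enter, black on exit:
d gray
  a gray
    j gray
    j black
  a black
  i gray
    i→a: a black — skip
    c gray
      c→j: j black — skip
      c→d: d is gray → back edge
First back edge: c → d.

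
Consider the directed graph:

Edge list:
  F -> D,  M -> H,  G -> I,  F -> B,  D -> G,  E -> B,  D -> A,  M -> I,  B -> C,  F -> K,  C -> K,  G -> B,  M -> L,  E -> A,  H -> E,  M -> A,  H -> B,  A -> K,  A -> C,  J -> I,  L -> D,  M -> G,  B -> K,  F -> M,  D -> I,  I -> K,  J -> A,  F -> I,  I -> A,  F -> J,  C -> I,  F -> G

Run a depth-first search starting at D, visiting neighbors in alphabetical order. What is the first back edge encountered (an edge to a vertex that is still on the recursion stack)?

I->A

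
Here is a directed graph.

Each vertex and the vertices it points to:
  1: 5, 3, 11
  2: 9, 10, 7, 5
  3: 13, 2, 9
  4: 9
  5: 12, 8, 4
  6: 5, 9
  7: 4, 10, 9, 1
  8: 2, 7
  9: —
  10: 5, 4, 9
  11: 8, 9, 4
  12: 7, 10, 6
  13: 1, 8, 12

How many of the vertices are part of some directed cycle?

A vertex is on a directed cycle iff it belongs to a strongly connected component of size ≥ 2 (or has a self-loop).
The vertices on cycles are {1, 2, 3, 5, 6, 7, 8, 10, 11, 12, 13} — 11 in total.

11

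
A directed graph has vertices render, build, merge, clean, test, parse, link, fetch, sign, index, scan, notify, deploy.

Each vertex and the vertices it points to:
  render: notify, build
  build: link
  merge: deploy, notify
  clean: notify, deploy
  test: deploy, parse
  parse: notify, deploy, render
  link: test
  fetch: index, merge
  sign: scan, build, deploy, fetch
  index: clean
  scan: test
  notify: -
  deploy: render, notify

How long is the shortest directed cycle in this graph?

5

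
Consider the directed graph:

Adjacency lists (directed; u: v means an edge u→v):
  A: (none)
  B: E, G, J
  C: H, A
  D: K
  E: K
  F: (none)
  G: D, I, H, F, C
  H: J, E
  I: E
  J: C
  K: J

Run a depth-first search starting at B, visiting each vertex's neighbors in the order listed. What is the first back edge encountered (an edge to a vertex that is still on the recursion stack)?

H->J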